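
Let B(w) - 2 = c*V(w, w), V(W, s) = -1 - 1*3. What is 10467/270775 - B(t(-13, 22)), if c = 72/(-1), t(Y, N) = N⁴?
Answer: -78514283/270775 ≈ -289.96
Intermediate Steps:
V(W, s) = -4 (V(W, s) = -1 - 3 = -4)
c = -72 (c = 72*(-1) = -72)
B(w) = 290 (B(w) = 2 - 72*(-4) = 2 + 288 = 290)
10467/270775 - B(t(-13, 22)) = 10467/270775 - 1*290 = 10467*(1/270775) - 290 = 10467/270775 - 290 = -78514283/270775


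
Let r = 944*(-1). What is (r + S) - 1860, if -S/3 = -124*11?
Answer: 1288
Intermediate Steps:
S = 4092 (S = -(-372)*11 = -3*(-1364) = 4092)
r = -944
(r + S) - 1860 = (-944 + 4092) - 1860 = 3148 - 1860 = 1288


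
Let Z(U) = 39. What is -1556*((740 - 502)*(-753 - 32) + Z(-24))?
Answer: 290646796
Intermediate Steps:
-1556*((740 - 502)*(-753 - 32) + Z(-24)) = -1556*((740 - 502)*(-753 - 32) + 39) = -1556*(238*(-785) + 39) = -1556*(-186830 + 39) = -1556*(-186791) = 290646796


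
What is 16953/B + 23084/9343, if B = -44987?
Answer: 880088029/420313541 ≈ 2.0939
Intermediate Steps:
16953/B + 23084/9343 = 16953/(-44987) + 23084/9343 = 16953*(-1/44987) + 23084*(1/9343) = -16953/44987 + 23084/9343 = 880088029/420313541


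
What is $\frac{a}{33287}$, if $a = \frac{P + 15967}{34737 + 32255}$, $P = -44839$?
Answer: $- \frac{3609}{278745338} \approx -1.2947 \cdot 10^{-5}$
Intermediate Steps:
$a = - \frac{3609}{8374}$ ($a = \frac{-44839 + 15967}{34737 + 32255} = - \frac{28872}{66992} = \left(-28872\right) \frac{1}{66992} = - \frac{3609}{8374} \approx -0.43098$)
$\frac{a}{33287} = - \frac{3609}{8374 \cdot 33287} = \left(- \frac{3609}{8374}\right) \frac{1}{33287} = - \frac{3609}{278745338}$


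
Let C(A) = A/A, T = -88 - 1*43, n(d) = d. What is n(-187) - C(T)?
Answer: -188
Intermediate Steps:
T = -131 (T = -88 - 43 = -131)
C(A) = 1
n(-187) - C(T) = -187 - 1*1 = -187 - 1 = -188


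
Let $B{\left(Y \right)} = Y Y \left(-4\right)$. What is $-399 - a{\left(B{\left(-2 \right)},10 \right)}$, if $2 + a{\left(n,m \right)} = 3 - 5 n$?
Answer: $-480$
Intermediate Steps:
$B{\left(Y \right)} = - 4 Y^{2}$ ($B{\left(Y \right)} = Y^{2} \left(-4\right) = - 4 Y^{2}$)
$a{\left(n,m \right)} = 1 - 5 n$ ($a{\left(n,m \right)} = -2 - \left(-3 + 5 n\right) = 1 - 5 n$)
$-399 - a{\left(B{\left(-2 \right)},10 \right)} = -399 - \left(1 - 5 \left(- 4 \left(-2\right)^{2}\right)\right) = -399 - \left(1 - 5 \left(\left(-4\right) 4\right)\right) = -399 - \left(1 - -80\right) = -399 - \left(1 + 80\right) = -399 - 81 = -480$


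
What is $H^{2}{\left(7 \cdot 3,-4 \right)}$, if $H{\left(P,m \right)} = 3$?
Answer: $9$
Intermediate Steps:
$H^{2}{\left(7 \cdot 3,-4 \right)} = 3^{2} = 9$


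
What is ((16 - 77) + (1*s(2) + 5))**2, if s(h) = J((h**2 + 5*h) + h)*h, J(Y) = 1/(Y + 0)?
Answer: 199809/64 ≈ 3122.0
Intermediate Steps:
J(Y) = 1/Y
s(h) = h/(h**2 + 6*h) (s(h) = h/((h**2 + 5*h) + h) = h/(h**2 + 6*h))
((16 - 77) + (1*s(2) + 5))**2 = ((16 - 77) + (1/(6 + 2) + 5))**2 = (-61 + (1/8 + 5))**2 = (-61 + 41/8)**2 = (-447/8)**2 = 199809/64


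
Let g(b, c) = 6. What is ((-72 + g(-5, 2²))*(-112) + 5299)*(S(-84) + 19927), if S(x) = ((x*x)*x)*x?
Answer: 632101436533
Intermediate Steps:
S(x) = x⁴ (S(x) = (x²*x)*x = x³*x = x⁴)
((-72 + g(-5, 2²))*(-112) + 5299)*(S(-84) + 19927) = ((-72 + 6)*(-112) + 5299)*((-84)⁴ + 19927) = (-66*(-112) + 5299)*(49787136 + 19927) = (7392 + 5299)*49807063 = 12691*49807063 = 632101436533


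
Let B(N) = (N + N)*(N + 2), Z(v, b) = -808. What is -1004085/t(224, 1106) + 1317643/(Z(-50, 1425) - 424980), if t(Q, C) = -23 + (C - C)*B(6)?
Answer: 427497038191/9793124 ≈ 43653.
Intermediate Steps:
B(N) = 2*N*(2 + N) (B(N) = (2*N)*(2 + N) = 2*N*(2 + N))
t(Q, C) = -23 (t(Q, C) = -23 + (C - C)*(2*6*(2 + 6)) = -23 + 0*(2*6*8) = -23 + 0*96 = -23 + 0 = -23)
-1004085/t(224, 1106) + 1317643/(Z(-50, 1425) - 424980) = -1004085/(-23) + 1317643/(-808 - 424980) = -1004085*(-1/23) + 1317643/(-425788) = 1004085/23 + 1317643*(-1/425788) = 1004085/23 - 1317643/425788 = 427497038191/9793124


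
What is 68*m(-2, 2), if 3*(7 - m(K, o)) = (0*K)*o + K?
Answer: 1564/3 ≈ 521.33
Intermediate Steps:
m(K, o) = 7 - K/3 (m(K, o) = 7 - ((0*K)*o + K)/3 = 7 - (0*o + K)/3 = 7 - (0 + K)/3 = 7 - K/3)
68*m(-2, 2) = 68*(7 - ⅓*(-2)) = 68*(7 + ⅔) = 68*(23/3) = 1564/3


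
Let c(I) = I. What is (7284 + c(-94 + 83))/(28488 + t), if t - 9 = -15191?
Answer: 7273/13306 ≈ 0.54660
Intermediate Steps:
t = -15182 (t = 9 - 15191 = -15182)
(7284 + c(-94 + 83))/(28488 + t) = (7284 + (-94 + 83))/(28488 - 15182) = (7284 - 11)/13306 = 7273*(1/13306) = 7273/13306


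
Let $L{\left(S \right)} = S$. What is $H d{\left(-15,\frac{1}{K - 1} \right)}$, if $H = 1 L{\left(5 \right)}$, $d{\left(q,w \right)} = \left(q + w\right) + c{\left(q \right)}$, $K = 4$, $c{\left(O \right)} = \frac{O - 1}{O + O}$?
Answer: $- \frac{212}{3} \approx -70.667$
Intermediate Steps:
$c{\left(O \right)} = \frac{-1 + O}{2 O}$
$d{\left(q,w \right)} = q + w + \frac{-1 + q}{2 q}$ ($d{\left(q,w \right)} = \left(q + w\right) + \frac{-1 + q}{2 q} = q + w + \frac{-1 + q}{2 q}$)
$H = 5$ ($H = 1 \cdot 5 = 5$)
$H d{\left(-15,\frac{1}{K - 1} \right)} = 5 \left(\frac{1}{2} - 15 + \frac{1}{4 - 1} - \frac{1}{2 \left(-15\right)}\right) = 5 \left(\frac{1}{2} - 15 + \frac{1}{3} - - \frac{1}{30}\right) = 5 \left(\frac{1}{2} - 15 + \frac{1}{3} + \frac{1}{30}\right) = 5 \left(- \frac{212}{15}\right) = - \frac{212}{3}$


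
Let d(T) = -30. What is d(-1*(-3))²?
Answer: 900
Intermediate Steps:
d(-1*(-3))² = (-30)² = 900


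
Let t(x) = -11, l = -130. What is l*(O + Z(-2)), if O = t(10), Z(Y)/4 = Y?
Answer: 2470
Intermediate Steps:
Z(Y) = 4*Y
O = -11
l*(O + Z(-2)) = -130*(-11 + 4*(-2)) = -130*(-11 - 8) = -130*(-19) = 2470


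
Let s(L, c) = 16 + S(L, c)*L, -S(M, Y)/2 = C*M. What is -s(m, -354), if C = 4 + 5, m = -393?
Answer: 2780066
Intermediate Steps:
C = 9
S(M, Y) = -18*M
s(L, c) = 16 - 18*L² (s(L, c) = 16 + (-18*L)*L = 16 - 18*L²)
-s(m, -354) = -(16 - 18*(-393)²) = -(16 - 18*154449) = -(16 - 2780082) = -1*(-2780066) = 2780066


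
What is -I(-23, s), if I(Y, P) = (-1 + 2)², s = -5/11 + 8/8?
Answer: -1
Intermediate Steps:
s = 6/11 (s = -5*1/11 + 8*(⅛) = -5/11 + 1 = 6/11 ≈ 0.54545)
I(Y, P) = 1 (I(Y, P) = 1² = 1)
-I(-23, s) = -1*1 = -1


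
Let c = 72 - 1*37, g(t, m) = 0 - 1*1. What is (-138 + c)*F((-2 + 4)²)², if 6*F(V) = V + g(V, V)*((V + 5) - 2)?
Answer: -103/4 ≈ -25.750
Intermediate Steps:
g(t, m) = -1 (g(t, m) = 0 - 1 = -1)
F(V) = -½ (F(V) = (V - ((V + 5) - 2))/6 = (V - ((5 + V) - 2))/6 = (V - (3 + V))/6 = (V + (-3 - V))/6 = (⅙)*(-3) = -½)
c = 35 (c = 72 - 37 = 35)
(-138 + c)*F((-2 + 4)²)² = (-138 + 35)*(-½)² = -103*¼ = -103/4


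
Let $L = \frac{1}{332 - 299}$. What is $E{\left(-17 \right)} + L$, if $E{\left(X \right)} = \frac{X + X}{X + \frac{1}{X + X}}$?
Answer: $\frac{4303}{2123} \approx 2.0268$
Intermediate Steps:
$E{\left(X \right)} = \frac{2 X}{X + \frac{1}{2 X}}$
$L = \frac{1}{33} \approx 0.030303$
$E{\left(-17 \right)} + L = \frac{4 \left(-17\right)^{2}}{1 + 2 \left(-17\right)^{2}} + \frac{1}{33} = 4 \cdot 289 \frac{1}{1 + 2 \cdot 289} + \frac{1}{33} = 4 \cdot 289 \frac{1}{1 + 578} + \frac{1}{33} = 4 \cdot 289 \cdot \frac{1}{579} + \frac{1}{33} = \frac{1156}{579} + \frac{1}{33} = \frac{4303}{2123}$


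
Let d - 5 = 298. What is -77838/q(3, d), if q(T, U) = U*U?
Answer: -25946/30603 ≈ -0.84783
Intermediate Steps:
d = 303 (d = 5 + 298 = 303)
q(T, U) = U²
-77838/q(3, d) = -77838/(303²) = -77838/91809 = -77838*1/91809 = -25946/30603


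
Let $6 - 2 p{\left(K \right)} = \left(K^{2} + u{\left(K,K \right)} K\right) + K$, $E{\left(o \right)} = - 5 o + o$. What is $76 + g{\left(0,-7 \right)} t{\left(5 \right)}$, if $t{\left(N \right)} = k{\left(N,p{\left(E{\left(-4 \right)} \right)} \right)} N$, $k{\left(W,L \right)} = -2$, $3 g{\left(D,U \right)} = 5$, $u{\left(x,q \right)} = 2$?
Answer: $\frac{178}{3} \approx 59.333$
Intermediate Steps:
$E{\left(o \right)} = - 4 o$
$g{\left(D,U \right)} = \frac{5}{3}$ ($g{\left(D,U \right)} = \frac{1}{3} \cdot 5 = \frac{5}{3}$)
$p{\left(K \right)} = 3 - \frac{3 K}{2} - \frac{K^{2}}{2}$ ($p{\left(K \right)} = 3 - \frac{\left(K^{2} + 2 K\right) + K}{2} = 3 - \frac{K^{2} + 3 K}{2} = 3 - \left(\frac{K^{2}}{2} + \frac{3 K}{2}\right) = 3 - \frac{3 K}{2} - \frac{K^{2}}{2}$)
$t{\left(N \right)} = - 2 N$
$76 + g{\left(0,-7 \right)} t{\left(5 \right)} = 76 + \frac{5 \left(\left(-2\right) 5\right)}{3} = 76 + \frac{5}{3} \left(-10\right) = 76 - \frac{50}{3} = \frac{178}{3}$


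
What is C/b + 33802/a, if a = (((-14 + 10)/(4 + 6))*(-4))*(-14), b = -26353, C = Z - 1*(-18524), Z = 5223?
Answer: -2228290097/1475768 ≈ -1509.9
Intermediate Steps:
C = 23747 (C = 5223 - 1*(-18524) = 5223 + 18524 = 23747)
a = -112/5 (a = (-4/10*(-4))*(-14) = (-4*⅒*(-4))*(-14) = -⅖*(-4)*(-14) = (8/5)*(-14) = -112/5 ≈ -22.400)
C/b + 33802/a = 23747/(-26353) + 33802/(-112/5) = 23747*(-1/26353) + 33802*(-5/112) = -23747/26353 - 84505/56 = -2228290097/1475768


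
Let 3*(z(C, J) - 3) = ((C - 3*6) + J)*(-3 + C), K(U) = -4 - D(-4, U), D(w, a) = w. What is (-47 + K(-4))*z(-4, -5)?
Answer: -3102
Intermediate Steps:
K(U) = 0 (K(U) = -4 - 1*(-4) = -4 + 4 = 0)
z(C, J) = 3 + (-3 + C)*(-18 + C + J)/3 (z(C, J) = 3 + (((C - 3*6) + J)*(-3 + C))/3 = 3 + (((C - 18) + J)*(-3 + C))/3 = 3 + (((-18 + C) + J)*(-3 + C))/3 = 3 + ((-18 + C + J)*(-3 + C))/3 = 3 + ((-3 + C)*(-18 + C + J))/3 = 3 + (-3 + C)*(-18 + C + J)/3)
(-47 + K(-4))*z(-4, -5) = (-47 + 0)*(21 - 1*(-5) - 7*(-4) + (1/3)*(-4)**2 + (1/3)*(-4)*(-5)) = -47*(21 + 5 + 28 + (1/3)*16 + 20/3) = -47*(21 + 5 + 28 + 16/3 + 20/3) = -47*66 = -3102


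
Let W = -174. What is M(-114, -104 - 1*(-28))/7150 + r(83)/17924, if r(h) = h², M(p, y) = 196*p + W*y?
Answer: -11421053/12815660 ≈ -0.89118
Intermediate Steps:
M(p, y) = -174*y + 196*p (M(p, y) = 196*p - 174*y = -174*y + 196*p)
M(-114, -104 - 1*(-28))/7150 + r(83)/17924 = (-174*(-104 - 1*(-28)) + 196*(-114))/7150 + 83²/17924 = (-174*(-104 + 28) - 22344)*(1/7150) + 6889*(1/17924) = (-174*(-76) - 22344)*(1/7150) + 6889/17924 = (13224 - 22344)*(1/7150) + 6889/17924 = -9120*1/7150 + 6889/17924 = -912/715 + 6889/17924 = -11421053/12815660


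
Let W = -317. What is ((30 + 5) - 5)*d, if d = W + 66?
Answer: -7530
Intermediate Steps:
d = -251 (d = -317 + 66 = -251)
((30 + 5) - 5)*d = ((30 + 5) - 5)*(-251) = (35 - 5)*(-251) = 30*(-251) = -7530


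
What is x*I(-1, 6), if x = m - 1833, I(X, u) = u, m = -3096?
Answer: -29574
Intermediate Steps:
x = -4929 (x = -3096 - 1833 = -4929)
x*I(-1, 6) = -4929*6 = -29574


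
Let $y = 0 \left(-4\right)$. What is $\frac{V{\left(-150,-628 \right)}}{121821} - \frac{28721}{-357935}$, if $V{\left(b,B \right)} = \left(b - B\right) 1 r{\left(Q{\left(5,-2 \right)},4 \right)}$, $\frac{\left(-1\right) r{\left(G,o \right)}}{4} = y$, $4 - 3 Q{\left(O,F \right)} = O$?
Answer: $\frac{28721}{357935} \approx 0.080241$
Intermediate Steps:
$Q{\left(O,F \right)} = \frac{4}{3} - \frac{O}{3}$
$y = 0$
$r{\left(G,o \right)} = 0$ ($r{\left(G,o \right)} = \left(-4\right) 0 = 0$)
$V{\left(b,B \right)} = 0$ ($V{\left(b,B \right)} = \left(b - B\right) 1 \cdot 0 = \left(b - B\right) 0 = 0$)
$\frac{V{\left(-150,-628 \right)}}{121821} - \frac{28721}{-357935} = \frac{0}{121821} - \frac{28721}{-357935} = 0 \cdot \frac{1}{121821} - - \frac{28721}{357935} = 0 + \frac{28721}{357935} = \frac{28721}{357935}$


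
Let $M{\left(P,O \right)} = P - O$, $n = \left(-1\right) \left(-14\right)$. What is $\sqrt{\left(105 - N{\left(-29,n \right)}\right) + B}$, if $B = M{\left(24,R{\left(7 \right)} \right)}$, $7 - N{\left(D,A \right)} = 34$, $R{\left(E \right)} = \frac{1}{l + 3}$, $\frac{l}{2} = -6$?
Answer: $\frac{\sqrt{1405}}{3} \approx 12.494$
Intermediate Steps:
$l = -12$ ($l = 2 \left(-6\right) = -12$)
$n = 14$
$R{\left(E \right)} = - \frac{1}{9}$ ($R{\left(E \right)} = \frac{1}{-12 + 3} = \frac{1}{-9} = - \frac{1}{9}$)
$N{\left(D,A \right)} = -27$ ($N{\left(D,A \right)} = 7 - 34 = -27$)
$B = \frac{217}{9}$ ($B = 24 - - \frac{1}{9} = 24 + \frac{1}{9} = \frac{217}{9} \approx 24.111$)
$\sqrt{\left(105 - N{\left(-29,n \right)}\right) + B} = \sqrt{\left(105 - -27\right) + \frac{217}{9}} = \sqrt{\left(105 + 27\right) + \frac{217}{9}} = \sqrt{132 + \frac{217}{9}} = \sqrt{\frac{1405}{9}} = \frac{\sqrt{1405}}{3}$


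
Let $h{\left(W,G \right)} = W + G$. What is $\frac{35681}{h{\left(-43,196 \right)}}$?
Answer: $\frac{35681}{153} \approx 233.21$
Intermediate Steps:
$h{\left(W,G \right)} = G + W$
$\frac{35681}{h{\left(-43,196 \right)}} = \frac{35681}{196 - 43} = \frac{35681}{153}$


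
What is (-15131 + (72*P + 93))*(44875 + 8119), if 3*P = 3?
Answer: -793108204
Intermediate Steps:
P = 1 (P = (⅓)*3 = 1)
(-15131 + (72*P + 93))*(44875 + 8119) = (-15131 + (72*1 + 93))*(44875 + 8119) = (-15131 + (72 + 93))*52994 = (-15131 + 165)*52994 = -14966*52994 = -793108204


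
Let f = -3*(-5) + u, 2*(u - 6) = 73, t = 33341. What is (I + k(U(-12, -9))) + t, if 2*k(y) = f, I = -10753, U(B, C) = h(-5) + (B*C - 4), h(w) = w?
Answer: 90467/4 ≈ 22617.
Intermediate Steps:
U(B, C) = -9 + B*C (U(B, C) = -5 + (B*C - 4) = -5 + (-4 + B*C) = -9 + B*C)
u = 85/2 (u = 6 + (1/2)*73 = 6 + 73/2 = 85/2 ≈ 42.500)
f = 115/2 (f = -3*(-5) + 85/2 = 15 + 85/2 = 115/2 ≈ 57.500)
k(y) = 115/4 (k(y) = (1/2)*(115/2) = 115/4)
(I + k(U(-12, -9))) + t = (-10753 + 115/4) + 33341 = -42897/4 + 33341 = 90467/4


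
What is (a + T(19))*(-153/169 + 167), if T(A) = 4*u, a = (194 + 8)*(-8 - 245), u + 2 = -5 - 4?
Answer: -1435780500/169 ≈ -8.4957e+6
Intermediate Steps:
u = -11 (u = -2 + (-5 - 4) = -2 - 9 = -11)
a = -51106 (a = 202*(-253) = -51106)
T(A) = -44 (T(A) = 4*(-11) = -44)
(a + T(19))*(-153/169 + 167) = (-51106 - 44)*(-153/169 + 167) = -51150*(-153*1/169 + 167) = -51150*(-153/169 + 167) = -51150*28070/169 = -1435780500/169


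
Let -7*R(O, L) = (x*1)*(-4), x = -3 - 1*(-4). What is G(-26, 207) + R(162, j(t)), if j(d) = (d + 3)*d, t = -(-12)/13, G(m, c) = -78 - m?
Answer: -360/7 ≈ -51.429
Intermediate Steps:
x = 1 (x = -3 + 4 = 1)
t = 12/13 (t = -(-12)/13 = -1*(-12/13) = 12/13 ≈ 0.92308)
j(d) = d*(3 + d) (j(d) = (3 + d)*d = d*(3 + d))
R(O, L) = 4/7 (R(O, L) = -1*1*(-4)/7 = -(-4)/7 = -⅐*(-4) = 4/7)
G(-26, 207) + R(162, j(t)) = (-78 - 1*(-26)) + 4/7 = (-78 + 26) + 4/7 = -52 + 4/7 = -360/7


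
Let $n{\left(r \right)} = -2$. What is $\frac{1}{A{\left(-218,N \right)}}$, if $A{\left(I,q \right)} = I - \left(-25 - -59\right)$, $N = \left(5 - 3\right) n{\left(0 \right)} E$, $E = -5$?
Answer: $- \frac{1}{252} \approx -0.0039683$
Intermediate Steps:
$N = 20$ ($N = \left(5 - 3\right) \left(-2\right) \left(-5\right) = 2 \left(-2\right) \left(-5\right) = \left(-4\right) \left(-5\right) = 20$)
$A{\left(I,q \right)} = -34 + I$ ($A{\left(I,q \right)} = I - \left(-25 + 59\right) = I - 34 = -34 + I$)
$\frac{1}{A{\left(-218,N \right)}} = \frac{1}{-34 - 218} = \frac{1}{-252} = - \frac{1}{252}$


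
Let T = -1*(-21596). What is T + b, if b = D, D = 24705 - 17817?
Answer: 28484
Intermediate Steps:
D = 6888
b = 6888
T = 21596
T + b = 21596 + 6888 = 28484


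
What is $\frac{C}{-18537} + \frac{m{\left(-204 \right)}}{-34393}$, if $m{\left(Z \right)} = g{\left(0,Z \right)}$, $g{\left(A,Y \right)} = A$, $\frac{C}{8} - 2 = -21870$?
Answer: $\frac{174944}{18537} \approx 9.4376$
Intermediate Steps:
$C = -174944$ ($C = 16 + 8 \left(-21870\right) = 16 - 174960 = -174944$)
$m{\left(Z \right)} = 0$
$\frac{C}{-18537} + \frac{m{\left(-204 \right)}}{-34393} = - \frac{174944}{-18537} + \frac{0}{-34393} = \left(-174944\right) \left(- \frac{1}{18537}\right) + 0 \left(- \frac{1}{34393}\right) = \frac{174944}{18537} + 0 = \frac{174944}{18537}$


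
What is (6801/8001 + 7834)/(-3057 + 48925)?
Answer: 20895545/122329956 ≈ 0.17081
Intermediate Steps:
(6801/8001 + 7834)/(-3057 + 48925) = (6801*(1/8001) + 7834)/45868 = (2267/2667 + 7834)*(1/45868) = (20895545/2667)*(1/45868) = 20895545/122329956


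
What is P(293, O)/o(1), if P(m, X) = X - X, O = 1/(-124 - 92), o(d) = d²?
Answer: 0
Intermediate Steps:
O = -1/216 (O = 1/(-216) = -1/216 ≈ -0.0046296)
P(m, X) = 0
P(293, O)/o(1) = 0/(1²) = 0/1 = 0*1 = 0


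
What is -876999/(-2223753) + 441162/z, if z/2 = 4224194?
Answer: 82257481849/184187530982 ≈ 0.44660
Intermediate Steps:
z = 8448388 (z = 2*4224194 = 8448388)
-876999/(-2223753) + 441162/z = -876999/(-2223753) + 441162/8448388 = -876999*(-1/2223753) + 441162*(1/8448388) = 292333/741251 + 220581/4224194 = 82257481849/184187530982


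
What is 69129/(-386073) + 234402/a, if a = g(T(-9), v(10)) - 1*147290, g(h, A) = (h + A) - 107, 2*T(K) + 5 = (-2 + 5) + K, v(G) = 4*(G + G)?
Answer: -7457817811/4213128855 ≈ -1.7701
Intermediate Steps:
v(G) = 8*G (v(G) = 4*(2*G) = 8*G)
T(K) = -1 + K/2 (T(K) = -5/2 + ((-2 + 5) + K)/2 = -5/2 + (3 + K)/2 = -5/2 + (3/2 + K/2) = -1 + K/2)
g(h, A) = -107 + A + h (g(h, A) = (A + h) - 107 = -107 + A + h)
a = -294645/2 (a = (-107 + 8*10 + (-1 + (1/2)*(-9))) - 1*147290 = (-107 + 80 + (-1 - 9/2)) - 147290 = (-107 + 80 - 11/2) - 147290 = -65/2 - 147290 = -294645/2 ≈ -1.4732e+5)
69129/(-386073) + 234402/a = 69129/(-386073) + 234402/(-294645/2) = 69129*(-1/386073) + 234402*(-2/294645) = -7681/42897 - 156268/98215 = -7457817811/4213128855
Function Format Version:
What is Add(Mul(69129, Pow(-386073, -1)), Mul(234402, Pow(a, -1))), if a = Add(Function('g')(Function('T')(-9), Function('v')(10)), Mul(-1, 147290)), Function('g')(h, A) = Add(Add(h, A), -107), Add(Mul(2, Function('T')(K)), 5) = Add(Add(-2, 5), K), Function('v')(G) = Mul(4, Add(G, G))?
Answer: Rational(-7457817811, 4213128855) ≈ -1.7701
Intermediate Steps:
Function('v')(G) = Mul(8, G) (Function('v')(G) = Mul(4, Mul(2, G)) = Mul(8, G))
Function('T')(K) = Add(-1, Mul(Rational(1, 2), K)) (Function('T')(K) = Add(Rational(-5, 2), Mul(Rational(1, 2), Add(Add(-2, 5), K))) = Add(Rational(-5, 2), Mul(Rational(1, 2), Add(3, K))) = Add(Rational(-5, 2), Add(Rational(3, 2), Mul(Rational(1, 2), K))) = Add(-1, Mul(Rational(1, 2), K)))
Function('g')(h, A) = Add(-107, A, h) (Function('g')(h, A) = Add(Add(A, h), -107) = Add(-107, A, h))
a = Rational(-294645, 2) (a = Add(Add(-107, Mul(8, 10), Add(-1, Mul(Rational(1, 2), -9))), Mul(-1, 147290)) = Add(Add(-107, 80, Add(-1, Rational(-9, 2))), -147290) = Add(Add(-107, 80, Rational(-11, 2)), -147290) = Add(Rational(-65, 2), -147290) = Rational(-294645, 2) ≈ -1.4732e+5)
Add(Mul(69129, Pow(-386073, -1)), Mul(234402, Pow(a, -1))) = Add(Mul(69129, Pow(-386073, -1)), Mul(234402, Pow(Rational(-294645, 2), -1))) = Add(Mul(69129, Rational(-1, 386073)), Mul(234402, Rational(-2, 294645))) = Add(Rational(-7681, 42897), Rational(-156268, 98215)) = Rational(-7457817811, 4213128855)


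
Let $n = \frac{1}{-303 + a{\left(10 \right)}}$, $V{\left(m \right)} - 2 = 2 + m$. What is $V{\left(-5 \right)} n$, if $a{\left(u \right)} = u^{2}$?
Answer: $\frac{1}{203} \approx 0.0049261$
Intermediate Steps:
$V{\left(m \right)} = 4 + m$ ($V{\left(m \right)} = 2 + \left(2 + m\right) = 4 + m$)
$n = - \frac{1}{203}$ ($n = \frac{1}{-303 + 10^{2}} = \frac{1}{-303 + 100} = \frac{1}{-203} = - \frac{1}{203} \approx -0.0049261$)
$V{\left(-5 \right)} n = \left(4 - 5\right) \left(- \frac{1}{203}\right) = \left(-1\right) \left(- \frac{1}{203}\right) = \frac{1}{203}$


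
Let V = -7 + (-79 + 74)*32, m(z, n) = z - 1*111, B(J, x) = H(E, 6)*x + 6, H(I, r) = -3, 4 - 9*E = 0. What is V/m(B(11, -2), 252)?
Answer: 167/99 ≈ 1.6869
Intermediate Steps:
E = 4/9 (E = 4/9 - ⅑*0 = 4/9 + 0 = 4/9 ≈ 0.44444)
B(J, x) = 6 - 3*x (B(J, x) = -3*x + 6 = 6 - 3*x)
m(z, n) = -111 + z (m(z, n) = z - 111 = -111 + z)
V = -167 (V = -7 - 5*32 = -7 - 160 = -167)
V/m(B(11, -2), 252) = -167/(-111 + (6 - 3*(-2))) = -167/(-111 + (6 + 6)) = -167/(-111 + 12) = -167/(-99) = -167*(-1/99) = 167/99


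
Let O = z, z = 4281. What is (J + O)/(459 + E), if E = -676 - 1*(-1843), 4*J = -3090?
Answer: 2339/1084 ≈ 2.1577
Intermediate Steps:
J = -1545/2 (J = (¼)*(-3090) = -1545/2 ≈ -772.50)
O = 4281
E = 1167 (E = -676 + 1843 = 1167)
(J + O)/(459 + E) = (-1545/2 + 4281)/(459 + 1167) = (7017/2)/1626 = (7017/2)*(1/1626) = 2339/1084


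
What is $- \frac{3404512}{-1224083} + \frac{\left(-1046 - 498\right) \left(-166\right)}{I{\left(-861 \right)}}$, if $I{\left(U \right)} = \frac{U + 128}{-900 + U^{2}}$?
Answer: $- \frac{232297734168619376}{897252839} \approx -2.589 \cdot 10^{8}$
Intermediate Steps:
$I{\left(U \right)} = \frac{128 + U}{-900 + U^{2}}$
$- \frac{3404512}{-1224083} + \frac{\left(-1046 - 498\right) \left(-166\right)}{I{\left(-861 \right)}} = - \frac{3404512}{-1224083} + \frac{\left(-1046 - 498\right) \left(-166\right)}{\frac{1}{-900 + \left(-861\right)^{2}} \left(128 - 861\right)} = \left(-3404512\right) \left(- \frac{1}{1224083}\right) + \frac{\left(-1544\right) \left(-166\right)}{\frac{1}{-900 + 741321} \left(-733\right)} = \frac{3404512}{1224083} + \frac{256304}{\frac{1}{740421} \left(-733\right)} = \frac{3404512}{1224083} + \frac{256304}{- \frac{733}{740421}} = \frac{3404512}{1224083} + 256304 \left(- \frac{740421}{733}\right) = \frac{3404512}{1224083} - \frac{189772863984}{733} = - \frac{232297734168619376}{897252839}$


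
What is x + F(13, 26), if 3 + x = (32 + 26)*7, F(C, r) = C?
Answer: 416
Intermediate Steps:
x = 403 (x = -3 + (32 + 26)*7 = -3 + 58*7 = -3 + 406 = 403)
x + F(13, 26) = 403 + 13 = 416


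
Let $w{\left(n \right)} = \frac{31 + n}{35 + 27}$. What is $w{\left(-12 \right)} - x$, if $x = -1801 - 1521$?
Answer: $\frac{205983}{62} \approx 3322.3$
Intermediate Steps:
$x = -3322$ ($x = -1801 - 1521 = -3322$)
$w{\left(n \right)} = \frac{1}{2} + \frac{n}{62}$ ($w{\left(n \right)} = \frac{31 + n}{62} = \left(31 + n\right) \frac{1}{62} = \frac{1}{2} + \frac{n}{62}$)
$w{\left(-12 \right)} - x = \left(\frac{1}{2} + \frac{1}{62} \left(-12\right)\right) - -3322 = \left(\frac{1}{2} - \frac{6}{31}\right) + 3322 = \frac{19}{62} + 3322 = \frac{205983}{62}$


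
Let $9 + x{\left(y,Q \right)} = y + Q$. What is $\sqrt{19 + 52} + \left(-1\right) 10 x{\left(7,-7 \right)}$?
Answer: $90 + \sqrt{71} \approx 98.426$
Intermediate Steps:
$x{\left(y,Q \right)} = -9 + Q + y$ ($x{\left(y,Q \right)} = -9 + \left(y + Q\right) = -9 + \left(Q + y\right) = -9 + Q + y$)
$\sqrt{19 + 52} + \left(-1\right) 10 x{\left(7,-7 \right)} = \sqrt{19 + 52} + \left(-1\right) 10 \left(-9 - 7 + 7\right) = \sqrt{71} - -90 = \sqrt{71} + 90 = 90 + \sqrt{71}$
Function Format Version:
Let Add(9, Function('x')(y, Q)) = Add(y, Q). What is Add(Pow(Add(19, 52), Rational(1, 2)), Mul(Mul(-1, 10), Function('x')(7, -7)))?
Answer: Add(90, Pow(71, Rational(1, 2))) ≈ 98.426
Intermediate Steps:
Function('x')(y, Q) = Add(-9, Q, y) (Function('x')(y, Q) = Add(-9, Add(y, Q)) = Add(-9, Add(Q, y)) = Add(-9, Q, y))
Add(Pow(Add(19, 52), Rational(1, 2)), Mul(Mul(-1, 10), Function('x')(7, -7))) = Add(Pow(Add(19, 52), Rational(1, 2)), Mul(Mul(-1, 10), Add(-9, -7, 7))) = Add(Pow(71, Rational(1, 2)), Mul(-10, -9)) = Add(Pow(71, Rational(1, 2)), 90) = Add(90, Pow(71, Rational(1, 2)))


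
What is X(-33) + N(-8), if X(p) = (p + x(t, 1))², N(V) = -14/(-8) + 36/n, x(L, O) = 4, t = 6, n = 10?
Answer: 16927/20 ≈ 846.35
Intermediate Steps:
N(V) = 107/20 (N(V) = -14/(-8) + 36/10 = -14*(-⅛) + 36*(⅒) = 7/4 + 18/5 = 107/20)
X(p) = (4 + p)² (X(p) = (p + 4)² = (4 + p)²)
X(-33) + N(-8) = (4 - 33)² + 107/20 = (-29)² + 107/20 = 841 + 107/20 = 16927/20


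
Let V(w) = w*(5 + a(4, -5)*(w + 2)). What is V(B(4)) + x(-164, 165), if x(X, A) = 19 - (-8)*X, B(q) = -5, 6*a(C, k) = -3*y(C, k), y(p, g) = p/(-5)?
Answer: -1312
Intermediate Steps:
y(p, g) = -p/5 (y(p, g) = p*(-1/5) = -p/5)
a(C, k) = C/10 (a(C, k) = (-(-3)*C/5)/6 = (3*C/5)/6 = C/10)
V(w) = w*(29/5 + 2*w/5) (V(w) = w*(5 + ((1/10)*4)*(w + 2)) = w*(5 + 2*(2 + w)/5) = w*(5 + (4/5 + 2*w/5)) = w*(29/5 + 2*w/5))
x(X, A) = 19 + 8*X
V(B(4)) + x(-164, 165) = (1/5)*(-5)*(29 + 2*(-5)) + (19 + 8*(-164)) = (1/5)*(-5)*(29 - 10) + (19 - 1312) = (1/5)*(-5)*19 - 1293 = -19 - 1293 = -1312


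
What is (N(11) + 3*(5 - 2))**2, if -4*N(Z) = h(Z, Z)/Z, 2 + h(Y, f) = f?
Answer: 149769/1936 ≈ 77.360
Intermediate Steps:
h(Y, f) = -2 + f
N(Z) = -(-2 + Z)/(4*Z)
(N(11) + 3*(5 - 2))**2 = ((1/4)*(2 - 1*11)/11 + 3*(5 - 2))**2 = ((1/4)*(1/11)*(2 - 11) + 3*3)**2 = ((1/4)*(1/11)*(-9) + 9)**2 = (-9/44 + 9)**2 = (387/44)**2 = 149769/1936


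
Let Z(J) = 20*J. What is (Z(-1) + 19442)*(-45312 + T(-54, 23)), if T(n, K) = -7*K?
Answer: -883176606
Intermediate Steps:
(Z(-1) + 19442)*(-45312 + T(-54, 23)) = (20*(-1) + 19442)*(-45312 - 7*23) = (-20 + 19442)*(-45312 - 161) = 19422*(-45473) = -883176606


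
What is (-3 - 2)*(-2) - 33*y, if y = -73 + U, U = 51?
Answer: 736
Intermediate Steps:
y = -22 (y = -73 + 51 = -22)
(-3 - 2)*(-2) - 33*y = (-3 - 2)*(-2) - 33*(-22) = -5*(-2) + 726 = 10 + 726 = 736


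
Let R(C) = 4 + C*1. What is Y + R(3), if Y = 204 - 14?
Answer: 197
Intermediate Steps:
Y = 190
R(C) = 4 + C
Y + R(3) = 190 + (4 + 3) = 190 + 7 = 197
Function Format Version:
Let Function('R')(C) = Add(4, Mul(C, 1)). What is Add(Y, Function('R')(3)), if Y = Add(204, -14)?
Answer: 197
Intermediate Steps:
Y = 190
Function('R')(C) = Add(4, C)
Add(Y, Function('R')(3)) = Add(190, Add(4, 3)) = Add(190, 7) = 197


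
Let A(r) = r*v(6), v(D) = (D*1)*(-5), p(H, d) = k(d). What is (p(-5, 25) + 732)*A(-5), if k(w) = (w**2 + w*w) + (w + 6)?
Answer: 301950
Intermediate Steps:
k(w) = 6 + w + 2*w**2 (k(w) = (w**2 + w**2) + (6 + w) = 2*w**2 + (6 + w) = 6 + w + 2*w**2)
p(H, d) = 6 + d + 2*d**2
v(D) = -5*D (v(D) = D*(-5) = -5*D)
A(r) = -30*r (A(r) = r*(-5*6) = r*(-30) = -30*r)
(p(-5, 25) + 732)*A(-5) = ((6 + 25 + 2*25**2) + 732)*(-30*(-5)) = ((6 + 25 + 2*625) + 732)*150 = ((6 + 25 + 1250) + 732)*150 = (1281 + 732)*150 = 2013*150 = 301950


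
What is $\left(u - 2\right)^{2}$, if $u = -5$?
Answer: $49$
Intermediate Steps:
$\left(u - 2\right)^{2} = \left(-5 - 2\right)^{2} = \left(-7\right)^{2} = 49$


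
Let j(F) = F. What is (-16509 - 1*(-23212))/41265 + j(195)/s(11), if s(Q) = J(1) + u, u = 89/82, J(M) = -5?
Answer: -219225229/4415355 ≈ -49.651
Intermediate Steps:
u = 89/82 (u = 89*(1/82) = 89/82 ≈ 1.0854)
s(Q) = -321/82 (s(Q) = -5 + 89/82 = -321/82)
(-16509 - 1*(-23212))/41265 + j(195)/s(11) = (-16509 - 1*(-23212))/41265 + 195/(-321/82) = (-16509 + 23212)*(1/41265) + 195*(-82/321) = 6703*(1/41265) - 5330/107 = 6703/41265 - 5330/107 = -219225229/4415355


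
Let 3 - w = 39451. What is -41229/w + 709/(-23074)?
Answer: 461674657/455111576 ≈ 1.0144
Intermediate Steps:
w = -39448 (w = 3 - 1*39451 = 3 - 39451 = -39448)
-41229/w + 709/(-23074) = -41229/(-39448) + 709/(-23074) = -41229*(-1/39448) + 709*(-1/23074) = 41229/39448 - 709/23074 = 461674657/455111576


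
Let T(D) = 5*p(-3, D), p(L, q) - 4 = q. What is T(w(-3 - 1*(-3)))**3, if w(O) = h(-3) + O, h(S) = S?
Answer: 125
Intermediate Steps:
p(L, q) = 4 + q
w(O) = -3 + O
T(D) = 20 + 5*D (T(D) = 5*(4 + D) = 20 + 5*D)
T(w(-3 - 1*(-3)))**3 = (20 + 5*(-3 + (-3 - 1*(-3))))**3 = (20 + 5*(-3 + (-3 + 3)))**3 = (20 + 5*(-3 + 0))**3 = (20 + 5*(-3))**3 = (20 - 15)**3 = 5**3 = 125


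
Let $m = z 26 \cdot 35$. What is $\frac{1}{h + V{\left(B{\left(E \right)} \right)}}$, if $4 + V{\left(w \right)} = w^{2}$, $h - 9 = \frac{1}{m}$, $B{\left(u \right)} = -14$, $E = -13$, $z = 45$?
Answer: $\frac{40950}{8230951} \approx 0.0049751$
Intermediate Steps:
$m = 40950$ ($m = 45 \cdot 26 \cdot 35 = 1170 \cdot 35 = 40950$)
$h = \frac{368551}{40950}$ ($h = 9 + \frac{1}{40950} = \frac{368551}{40950} \approx 9.0$)
$V{\left(w \right)} = -4 + w^{2}$
$\frac{1}{h + V{\left(B{\left(E \right)} \right)}} = \frac{1}{\frac{368551}{40950} - \left(4 - \left(-14\right)^{2}\right)} = \frac{1}{\frac{368551}{40950} + \left(-4 + 196\right)} = \frac{1}{\frac{368551}{40950} + 192} = \frac{1}{\frac{8230951}{40950}} = \frac{40950}{8230951}$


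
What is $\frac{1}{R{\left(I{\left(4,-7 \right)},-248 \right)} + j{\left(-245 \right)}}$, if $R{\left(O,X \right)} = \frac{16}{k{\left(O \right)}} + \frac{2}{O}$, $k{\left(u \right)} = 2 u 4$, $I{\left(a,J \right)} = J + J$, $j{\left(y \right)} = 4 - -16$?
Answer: $\frac{7}{138} \approx 0.050725$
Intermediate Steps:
$j{\left(y \right)} = 20$ ($j{\left(y \right)} = 4 + 16 = 20$)
$I{\left(a,J \right)} = 2 J$
$k{\left(u \right)} = 8 u$
$R{\left(O,X \right)} = \frac{4}{O}$ ($R{\left(O,X \right)} = \frac{16}{8 O} + \frac{2}{O} = 16 \frac{1}{8 O} + \frac{2}{O} = \frac{2}{O} + \frac{2}{O} = \frac{4}{O}$)
$\frac{1}{R{\left(I{\left(4,-7 \right)},-248 \right)} + j{\left(-245 \right)}} = \frac{1}{\frac{4}{2 \left(-7\right)} + 20} = \frac{1}{\frac{4}{-14} + 20} = \frac{1}{4 \left(- \frac{1}{14}\right) + 20} = \frac{1}{- \frac{2}{7} + 20} = \frac{1}{\frac{138}{7}} = \frac{7}{138}$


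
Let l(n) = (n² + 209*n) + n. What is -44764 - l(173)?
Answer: -111023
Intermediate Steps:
l(n) = n² + 210*n
-44764 - l(173) = -44764 - 173*(210 + 173) = -44764 - 173*383 = -44764 - 1*66259 = -44764 - 66259 = -111023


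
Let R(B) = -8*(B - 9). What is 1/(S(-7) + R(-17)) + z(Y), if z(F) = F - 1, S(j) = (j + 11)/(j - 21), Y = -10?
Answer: -15998/1455 ≈ -10.995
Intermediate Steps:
S(j) = (11 + j)/(-21 + j)
z(F) = -1 + F
R(B) = 72 - 8*B (R(B) = -8*(-9 + B) = 72 - 8*B)
1/(S(-7) + R(-17)) + z(Y) = 1/((11 - 7)/(-21 - 7) + (72 - 8*(-17))) + (-1 - 10) = 1/(4/(-28) + (72 + 136)) - 11 = 1/(-1/28*4 + 208) - 11 = 1/(-⅐ + 208) - 11 = 1/(1455/7) - 11 = 7/1455 - 11 = -15998/1455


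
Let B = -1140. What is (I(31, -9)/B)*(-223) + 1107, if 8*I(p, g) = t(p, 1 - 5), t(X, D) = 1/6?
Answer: 60575263/54720 ≈ 1107.0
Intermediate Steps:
t(X, D) = 1/6
I(p, g) = 1/48 (I(p, g) = (1/8)*(1/6) = 1/48)
(I(31, -9)/B)*(-223) + 1107 = ((1/48)/(-1140))*(-223) + 1107 = ((1/48)*(-1/1140))*(-223) + 1107 = -1/54720*(-223) + 1107 = 223/54720 + 1107 = 60575263/54720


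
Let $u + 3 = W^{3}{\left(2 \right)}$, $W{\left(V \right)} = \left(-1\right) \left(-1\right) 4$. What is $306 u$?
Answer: $18666$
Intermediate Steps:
$W{\left(V \right)} = 4$ ($W{\left(V \right)} = 1 \cdot 4 = 4$)
$u = 61$ ($u = -3 + 4^{3} = -3 + 64 = 61$)
$306 u = 306 \cdot 61 = 18666$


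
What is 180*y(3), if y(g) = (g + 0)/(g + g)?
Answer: 90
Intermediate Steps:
y(g) = ½ (y(g) = g/((2*g)) = g*(1/(2*g)) = ½)
180*y(3) = 180*(½) = 90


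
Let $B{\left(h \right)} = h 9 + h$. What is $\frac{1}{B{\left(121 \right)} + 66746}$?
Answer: $\frac{1}{67956} \approx 1.4715 \cdot 10^{-5}$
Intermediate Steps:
$B{\left(h \right)} = 10 h$ ($B{\left(h \right)} = 9 h + h = 10 h$)
$\frac{1}{B{\left(121 \right)} + 66746} = \frac{1}{10 \cdot 121 + 66746} = \frac{1}{1210 + 66746} = \frac{1}{67956}$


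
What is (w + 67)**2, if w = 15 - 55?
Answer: 729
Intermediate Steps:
w = -40
(w + 67)**2 = (-40 + 67)**2 = 27**2 = 729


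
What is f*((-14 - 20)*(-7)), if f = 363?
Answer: 86394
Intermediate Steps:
f*((-14 - 20)*(-7)) = 363*((-14 - 20)*(-7)) = 363*(-34*(-7)) = 363*238 = 86394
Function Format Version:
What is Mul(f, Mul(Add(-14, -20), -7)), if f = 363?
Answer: 86394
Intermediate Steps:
Mul(f, Mul(Add(-14, -20), -7)) = Mul(363, Mul(Add(-14, -20), -7)) = Mul(363, Mul(-34, -7)) = Mul(363, 238) = 86394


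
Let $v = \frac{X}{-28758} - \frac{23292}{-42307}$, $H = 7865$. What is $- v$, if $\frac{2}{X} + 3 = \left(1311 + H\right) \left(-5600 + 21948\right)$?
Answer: $- \frac{50240446495308353}{91255476982603485} \approx -0.55055$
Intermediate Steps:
$X = \frac{2}{150009245}$ ($X = \frac{2}{-3 + \left(1311 + 7865\right) \left(-5600 + 21948\right)} = \frac{2}{-3 + 9176 \cdot 16348} = \frac{2}{-3 + 150009248} = \frac{2}{150009245} \approx 1.3333 \cdot 10^{-8}$)
$v = \frac{50240446495308353}{91255476982603485}$ ($v = \frac{2}{150009245 \left(-28758\right)} - \frac{23292}{-42307} = \frac{2}{150009245} \left(- \frac{1}{28758}\right) - - \frac{23292}{42307} = - \frac{1}{2156982933855} + \frac{23292}{42307} = \frac{50240446495308353}{91255476982603485} \approx 0.55055$)
$- v = \left(-1\right) \frac{50240446495308353}{91255476982603485} = - \frac{50240446495308353}{91255476982603485}$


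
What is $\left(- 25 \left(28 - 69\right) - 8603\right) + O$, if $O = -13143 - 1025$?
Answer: $-21746$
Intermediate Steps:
$O = -14168$
$\left(- 25 \left(28 - 69\right) - 8603\right) + O = \left(- 25 \left(28 - 69\right) - 8603\right) - 14168 = \left(\left(-25\right) \left(-41\right) - 8603\right) - 14168 = \left(1025 - 8603\right) - 14168 = -7578 - 14168 = -21746$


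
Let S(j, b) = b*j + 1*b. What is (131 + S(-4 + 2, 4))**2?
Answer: 16129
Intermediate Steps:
S(j, b) = b + b*j (S(j, b) = b*j + b = b + b*j)
(131 + S(-4 + 2, 4))**2 = (131 + 4*(1 + (-4 + 2)))**2 = (131 + 4*(1 - 2))**2 = (131 + 4*(-1))**2 = (131 - 4)**2 = 127**2 = 16129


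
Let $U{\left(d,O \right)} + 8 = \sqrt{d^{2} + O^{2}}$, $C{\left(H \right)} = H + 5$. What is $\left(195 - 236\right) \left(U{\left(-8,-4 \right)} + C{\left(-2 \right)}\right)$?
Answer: $205 - 164 \sqrt{5} \approx -161.72$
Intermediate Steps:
$C{\left(H \right)} = 5 + H$
$U{\left(d,O \right)} = -8 + \sqrt{O^{2} + d^{2}}$ ($U{\left(d,O \right)} = -8 + \sqrt{d^{2} + O^{2}} = -8 + \sqrt{O^{2} + d^{2}}$)
$\left(195 - 236\right) \left(U{\left(-8,-4 \right)} + C{\left(-2 \right)}\right) = \left(195 - 236\right) \left(\left(-8 + \sqrt{\left(-4\right)^{2} + \left(-8\right)^{2}}\right) + \left(5 - 2\right)\right) = - 41 \left(\left(-8 + \sqrt{16 + 64}\right) + 3\right) = - 41 \left(\left(-8 + \sqrt{80}\right) + 3\right) = - 41 \left(\left(-8 + 4 \sqrt{5}\right) + 3\right) = - 41 \left(-5 + 4 \sqrt{5}\right) = 205 - 164 \sqrt{5}$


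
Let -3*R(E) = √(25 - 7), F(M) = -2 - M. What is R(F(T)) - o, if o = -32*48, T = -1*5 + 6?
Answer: 1536 - √2 ≈ 1534.6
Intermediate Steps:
T = 1 (T = -5 + 6 = 1)
R(E) = -√2 (R(E) = -√(25 - 7)/3 = -√2)
o = -1536
R(F(T)) - o = -√2 - 1*(-1536) = -√2 + 1536 = 1536 - √2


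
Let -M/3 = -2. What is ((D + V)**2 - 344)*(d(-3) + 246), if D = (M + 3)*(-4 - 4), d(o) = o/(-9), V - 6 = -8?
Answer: 3792548/3 ≈ 1.2642e+6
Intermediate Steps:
V = -2 (V = 6 - 8 = -2)
d(o) = -o/9 (d(o) = o*(-1/9) = -o/9)
M = 6 (M = -3*(-2) = 6)
D = -72 (D = (6 + 3)*(-4 - 4) = 9*(-8) = -72)
((D + V)**2 - 344)*(d(-3) + 246) = ((-72 - 2)**2 - 344)*(-1/9*(-3) + 246) = ((-74)**2 - 344)*(1/3 + 246) = (5476 - 344)*(739/3) = 5132*(739/3) = 3792548/3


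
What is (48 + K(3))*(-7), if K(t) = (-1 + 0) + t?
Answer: -350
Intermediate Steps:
K(t) = -1 + t
(48 + K(3))*(-7) = (48 + (-1 + 3))*(-7) = (48 + 2)*(-7) = 50*(-7) = -350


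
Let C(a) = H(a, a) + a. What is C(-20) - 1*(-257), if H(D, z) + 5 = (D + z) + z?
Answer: 172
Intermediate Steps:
H(D, z) = -5 + D + 2*z (H(D, z) = -5 + ((D + z) + z) = -5 + (D + 2*z) = -5 + D + 2*z)
C(a) = -5 + 4*a (C(a) = (-5 + a + 2*a) + a = (-5 + 3*a) + a = -5 + 4*a)
C(-20) - 1*(-257) = (-5 + 4*(-20)) - 1*(-257) = (-5 - 80) + 257 = -85 + 257 = 172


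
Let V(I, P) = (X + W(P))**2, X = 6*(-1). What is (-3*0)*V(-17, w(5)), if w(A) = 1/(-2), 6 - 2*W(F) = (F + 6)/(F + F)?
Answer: 0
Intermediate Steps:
X = -6
W(F) = 3 - (6 + F)/(4*F) (W(F) = 3 - (F + 6)/(2*(F + F)) = 3 - (6 + F)/(2*(2*F)) = 3 - (6 + F)*1/(2*F)/2 = 3 - (6 + F)/(4*F))
w(A) = -1/2
V(I, P) = (-6 + (-6 + 11*P)/(4*P))**2
(-3*0)*V(-17, w(5)) = (-3*0)*((6 + 13*(-1/2))**2/(16*(-1/2)**2)) = 0*((1/16)*4*(6 - 13/2)**2) = 0*((1/16)*4*(-1/2)**2) = 0*((1/16)*4*(1/4)) = 0*(1/16) = 0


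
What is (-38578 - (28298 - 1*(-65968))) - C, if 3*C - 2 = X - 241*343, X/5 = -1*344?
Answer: -104717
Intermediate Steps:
X = -1720 (X = 5*(-1*344) = 5*(-344) = -1720)
C = -28127 (C = 2/3 + (-1720 - 241*343)/3 = 2/3 + (-1720 - 82663)/3 = 2/3 + (1/3)*(-84383) = 2/3 - 84383/3 = -28127)
(-38578 - (28298 - 1*(-65968))) - C = (-38578 - (28298 - 1*(-65968))) - 1*(-28127) = (-38578 - (28298 + 65968)) + 28127 = (-38578 - 1*94266) + 28127 = (-38578 - 94266) + 28127 = -132844 + 28127 = -104717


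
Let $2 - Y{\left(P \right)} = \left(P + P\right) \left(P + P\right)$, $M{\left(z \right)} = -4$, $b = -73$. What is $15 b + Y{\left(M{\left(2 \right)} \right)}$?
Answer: $-1157$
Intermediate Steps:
$Y{\left(P \right)} = 2 - 4 P^{2}$ ($Y{\left(P \right)} = 2 - \left(P + P\right) \left(P + P\right) = 2 - 2 P 2 P = 2 - 4 P^{2}$)
$15 b + Y{\left(M{\left(2 \right)} \right)} = 15 \left(-73\right) + \left(2 - 4 \left(-4\right)^{2}\right) = -1095 + \left(2 - 64\right) = -1095 - 62 = -1157$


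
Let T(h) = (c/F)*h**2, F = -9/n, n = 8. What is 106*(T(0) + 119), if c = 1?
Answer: 12614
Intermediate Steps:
F = -9/8 ≈ -1.1250
T(h) = -8*h**2/9 (T(h) = (1/(-9/8))*h**2 = (1*(-8/9))*h**2 = -8*h**2/9)
106*(T(0) + 119) = 106*(-8/9*0**2 + 119) = 106*(-8/9*0 + 119) = 106*(0 + 119) = 106*119 = 12614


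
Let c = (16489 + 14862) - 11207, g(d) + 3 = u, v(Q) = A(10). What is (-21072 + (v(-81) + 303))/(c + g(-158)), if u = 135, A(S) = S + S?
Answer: -20749/20276 ≈ -1.0233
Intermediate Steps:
A(S) = 2*S
v(Q) = 20 (v(Q) = 2*10 = 20)
g(d) = 132 (g(d) = -3 + 135 = 132)
c = 20144 (c = 31351 - 11207 = 20144)
(-21072 + (v(-81) + 303))/(c + g(-158)) = (-21072 + (20 + 303))/(20144 + 132) = (-21072 + 323)/20276 = -20749*1/20276 = -20749/20276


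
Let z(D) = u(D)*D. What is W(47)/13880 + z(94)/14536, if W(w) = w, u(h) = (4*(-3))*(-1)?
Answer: 2042479/25219960 ≈ 0.080987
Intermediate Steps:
u(h) = 12 (u(h) = -12*(-1) = 12)
z(D) = 12*D
W(47)/13880 + z(94)/14536 = 47/13880 + (12*94)/14536 = 47*(1/13880) + 1128*(1/14536) = 47/13880 + 141/1817 = 2042479/25219960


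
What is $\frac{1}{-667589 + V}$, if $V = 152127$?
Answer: $- \frac{1}{515462} \approx -1.94 \cdot 10^{-6}$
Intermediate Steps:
$\frac{1}{-667589 + V} = \frac{1}{-667589 + 152127} = \frac{1}{-515462} = - \frac{1}{515462}$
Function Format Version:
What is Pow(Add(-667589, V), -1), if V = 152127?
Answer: Rational(-1, 515462) ≈ -1.9400e-6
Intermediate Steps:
Pow(Add(-667589, V), -1) = Pow(Add(-667589, 152127), -1) = Pow(-515462, -1) = Rational(-1, 515462)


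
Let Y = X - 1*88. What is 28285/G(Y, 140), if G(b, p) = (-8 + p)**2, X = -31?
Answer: 28285/17424 ≈ 1.6233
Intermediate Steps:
Y = -119 (Y = -31 - 1*88 = -31 - 88 = -119)
28285/G(Y, 140) = 28285/((-8 + 140)**2) = 28285/(132**2) = 28285/17424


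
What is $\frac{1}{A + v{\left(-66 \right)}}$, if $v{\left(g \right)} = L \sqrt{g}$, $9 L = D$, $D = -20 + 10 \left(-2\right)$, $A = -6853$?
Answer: $- \frac{16821}{115277513} + \frac{120 i \sqrt{66}}{1268052643} \approx -0.00014592 + 7.688 \cdot 10^{-7} i$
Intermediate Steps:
$D = -40$ ($D = -20 - 20 = -40$)
$L = - \frac{40}{9}$ ($L = \frac{1}{9} \left(-40\right) = - \frac{40}{9} \approx -4.4444$)
$v{\left(g \right)} = - \frac{40 \sqrt{g}}{9}$
$\frac{1}{A + v{\left(-66 \right)}} = \frac{1}{-6853 - \frac{40 \sqrt{-66}}{9}} = \frac{1}{-6853 - \frac{40 i \sqrt{66}}{9}}$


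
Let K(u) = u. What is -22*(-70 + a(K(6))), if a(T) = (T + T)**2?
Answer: -1628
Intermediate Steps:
a(T) = 4*T**2 (a(T) = (2*T)**2 = 4*T**2)
-22*(-70 + a(K(6))) = -22*(-70 + 4*6**2) = -22*(-70 + 4*36) = -22*(-70 + 144) = -22*74 = -1628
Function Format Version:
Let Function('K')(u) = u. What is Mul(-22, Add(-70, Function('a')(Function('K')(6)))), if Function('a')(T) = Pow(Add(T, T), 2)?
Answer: -1628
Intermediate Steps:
Function('a')(T) = Mul(4, Pow(T, 2)) (Function('a')(T) = Pow(Mul(2, T), 2) = Mul(4, Pow(T, 2)))
Mul(-22, Add(-70, Function('a')(Function('K')(6)))) = Mul(-22, Add(-70, Mul(4, Pow(6, 2)))) = Mul(-22, Add(-70, Mul(4, 36))) = Mul(-22, Add(-70, 144)) = Mul(-22, 74) = -1628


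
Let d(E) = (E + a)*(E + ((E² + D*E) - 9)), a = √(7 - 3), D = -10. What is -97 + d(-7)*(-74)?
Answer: 38013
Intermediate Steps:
a = 2 (a = √4 = 2)
d(E) = (2 + E)*(-9 + E² - 9*E) (d(E) = (E + 2)*(E + ((E² - 10*E) - 9)) = (2 + E)*(E + (-9 + E² - 10*E)) = (2 + E)*(-9 + E² - 9*E))
-97 + d(-7)*(-74) = -97 + (-18 + (-7)³ - 27*(-7) - 7*(-7)²)*(-74) = -97 + (-18 - 343 + 189 - 7*49)*(-74) = -97 + (-18 - 343 + 189 - 343)*(-74) = -97 - 515*(-74) = -97 + 38110 = 38013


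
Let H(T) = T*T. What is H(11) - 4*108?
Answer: -311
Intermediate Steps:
H(T) = T**2
H(11) - 4*108 = 11**2 - 4*108 = 121 - 432 = -311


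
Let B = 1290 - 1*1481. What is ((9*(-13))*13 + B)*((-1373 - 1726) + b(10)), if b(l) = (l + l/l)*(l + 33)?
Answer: 4495712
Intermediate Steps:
B = -191 (B = 1290 - 1481 = -191)
b(l) = (1 + l)*(33 + l) (b(l) = (l + 1)*(33 + l) = (1 + l)*(33 + l))
((9*(-13))*13 + B)*((-1373 - 1726) + b(10)) = ((9*(-13))*13 - 191)*((-1373 - 1726) + (33 + 10**2 + 34*10)) = (-117*13 - 191)*(-3099 + (33 + 100 + 340)) = (-1521 - 191)*(-3099 + 473) = -1712*(-2626) = 4495712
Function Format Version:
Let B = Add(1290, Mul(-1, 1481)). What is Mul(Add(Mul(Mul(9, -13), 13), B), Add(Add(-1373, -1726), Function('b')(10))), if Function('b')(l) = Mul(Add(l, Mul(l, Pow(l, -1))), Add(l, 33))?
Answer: 4495712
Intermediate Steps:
B = -191 (B = Add(1290, -1481) = -191)
Function('b')(l) = Mul(Add(1, l), Add(33, l)) (Function('b')(l) = Mul(Add(l, 1), Add(33, l)) = Mul(Add(1, l), Add(33, l)))
Mul(Add(Mul(Mul(9, -13), 13), B), Add(Add(-1373, -1726), Function('b')(10))) = Mul(Add(Mul(Mul(9, -13), 13), -191), Add(Add(-1373, -1726), Add(33, Pow(10, 2), Mul(34, 10)))) = Mul(Add(Mul(-117, 13), -191), Add(-3099, Add(33, 100, 340))) = Mul(Add(-1521, -191), Add(-3099, 473)) = Mul(-1712, -2626) = 4495712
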